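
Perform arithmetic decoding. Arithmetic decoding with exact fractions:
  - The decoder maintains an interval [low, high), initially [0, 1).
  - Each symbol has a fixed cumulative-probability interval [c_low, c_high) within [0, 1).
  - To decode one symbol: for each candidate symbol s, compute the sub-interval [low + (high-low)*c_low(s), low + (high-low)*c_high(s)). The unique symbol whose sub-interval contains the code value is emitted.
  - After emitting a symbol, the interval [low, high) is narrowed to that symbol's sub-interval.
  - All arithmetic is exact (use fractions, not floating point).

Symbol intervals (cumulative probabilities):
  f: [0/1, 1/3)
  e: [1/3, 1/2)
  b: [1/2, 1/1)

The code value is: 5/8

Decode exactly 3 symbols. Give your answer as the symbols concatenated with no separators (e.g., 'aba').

Answer: bfb

Derivation:
Step 1: interval [0/1, 1/1), width = 1/1 - 0/1 = 1/1
  'f': [0/1 + 1/1*0/1, 0/1 + 1/1*1/3) = [0/1, 1/3)
  'e': [0/1 + 1/1*1/3, 0/1 + 1/1*1/2) = [1/3, 1/2)
  'b': [0/1 + 1/1*1/2, 0/1 + 1/1*1/1) = [1/2, 1/1) <- contains code 5/8
  emit 'b', narrow to [1/2, 1/1)
Step 2: interval [1/2, 1/1), width = 1/1 - 1/2 = 1/2
  'f': [1/2 + 1/2*0/1, 1/2 + 1/2*1/3) = [1/2, 2/3) <- contains code 5/8
  'e': [1/2 + 1/2*1/3, 1/2 + 1/2*1/2) = [2/3, 3/4)
  'b': [1/2 + 1/2*1/2, 1/2 + 1/2*1/1) = [3/4, 1/1)
  emit 'f', narrow to [1/2, 2/3)
Step 3: interval [1/2, 2/3), width = 2/3 - 1/2 = 1/6
  'f': [1/2 + 1/6*0/1, 1/2 + 1/6*1/3) = [1/2, 5/9)
  'e': [1/2 + 1/6*1/3, 1/2 + 1/6*1/2) = [5/9, 7/12)
  'b': [1/2 + 1/6*1/2, 1/2 + 1/6*1/1) = [7/12, 2/3) <- contains code 5/8
  emit 'b', narrow to [7/12, 2/3)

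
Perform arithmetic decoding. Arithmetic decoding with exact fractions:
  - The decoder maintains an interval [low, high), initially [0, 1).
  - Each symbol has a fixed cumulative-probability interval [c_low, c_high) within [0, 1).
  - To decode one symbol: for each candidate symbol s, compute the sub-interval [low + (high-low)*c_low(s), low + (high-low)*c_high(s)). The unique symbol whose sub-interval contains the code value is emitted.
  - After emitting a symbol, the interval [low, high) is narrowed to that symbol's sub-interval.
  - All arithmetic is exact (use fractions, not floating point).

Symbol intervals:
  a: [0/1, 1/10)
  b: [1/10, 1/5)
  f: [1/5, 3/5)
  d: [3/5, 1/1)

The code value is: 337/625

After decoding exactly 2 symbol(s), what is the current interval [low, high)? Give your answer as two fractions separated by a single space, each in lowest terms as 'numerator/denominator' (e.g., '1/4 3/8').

Step 1: interval [0/1, 1/1), width = 1/1 - 0/1 = 1/1
  'a': [0/1 + 1/1*0/1, 0/1 + 1/1*1/10) = [0/1, 1/10)
  'b': [0/1 + 1/1*1/10, 0/1 + 1/1*1/5) = [1/10, 1/5)
  'f': [0/1 + 1/1*1/5, 0/1 + 1/1*3/5) = [1/5, 3/5) <- contains code 337/625
  'd': [0/1 + 1/1*3/5, 0/1 + 1/1*1/1) = [3/5, 1/1)
  emit 'f', narrow to [1/5, 3/5)
Step 2: interval [1/5, 3/5), width = 3/5 - 1/5 = 2/5
  'a': [1/5 + 2/5*0/1, 1/5 + 2/5*1/10) = [1/5, 6/25)
  'b': [1/5 + 2/5*1/10, 1/5 + 2/5*1/5) = [6/25, 7/25)
  'f': [1/5 + 2/5*1/5, 1/5 + 2/5*3/5) = [7/25, 11/25)
  'd': [1/5 + 2/5*3/5, 1/5 + 2/5*1/1) = [11/25, 3/5) <- contains code 337/625
  emit 'd', narrow to [11/25, 3/5)

Answer: 11/25 3/5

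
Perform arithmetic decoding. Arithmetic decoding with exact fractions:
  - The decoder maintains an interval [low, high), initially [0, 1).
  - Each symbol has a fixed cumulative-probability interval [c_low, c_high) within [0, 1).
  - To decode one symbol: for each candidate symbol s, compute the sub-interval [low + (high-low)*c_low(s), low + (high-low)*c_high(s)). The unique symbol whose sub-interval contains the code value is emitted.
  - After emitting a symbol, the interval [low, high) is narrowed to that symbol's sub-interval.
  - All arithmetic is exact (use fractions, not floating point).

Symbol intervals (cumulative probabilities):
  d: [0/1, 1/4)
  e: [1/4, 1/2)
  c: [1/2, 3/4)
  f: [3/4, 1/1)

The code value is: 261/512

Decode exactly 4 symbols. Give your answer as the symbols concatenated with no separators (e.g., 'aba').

Answer: cddc

Derivation:
Step 1: interval [0/1, 1/1), width = 1/1 - 0/1 = 1/1
  'd': [0/1 + 1/1*0/1, 0/1 + 1/1*1/4) = [0/1, 1/4)
  'e': [0/1 + 1/1*1/4, 0/1 + 1/1*1/2) = [1/4, 1/2)
  'c': [0/1 + 1/1*1/2, 0/1 + 1/1*3/4) = [1/2, 3/4) <- contains code 261/512
  'f': [0/1 + 1/1*3/4, 0/1 + 1/1*1/1) = [3/4, 1/1)
  emit 'c', narrow to [1/2, 3/4)
Step 2: interval [1/2, 3/4), width = 3/4 - 1/2 = 1/4
  'd': [1/2 + 1/4*0/1, 1/2 + 1/4*1/4) = [1/2, 9/16) <- contains code 261/512
  'e': [1/2 + 1/4*1/4, 1/2 + 1/4*1/2) = [9/16, 5/8)
  'c': [1/2 + 1/4*1/2, 1/2 + 1/4*3/4) = [5/8, 11/16)
  'f': [1/2 + 1/4*3/4, 1/2 + 1/4*1/1) = [11/16, 3/4)
  emit 'd', narrow to [1/2, 9/16)
Step 3: interval [1/2, 9/16), width = 9/16 - 1/2 = 1/16
  'd': [1/2 + 1/16*0/1, 1/2 + 1/16*1/4) = [1/2, 33/64) <- contains code 261/512
  'e': [1/2 + 1/16*1/4, 1/2 + 1/16*1/2) = [33/64, 17/32)
  'c': [1/2 + 1/16*1/2, 1/2 + 1/16*3/4) = [17/32, 35/64)
  'f': [1/2 + 1/16*3/4, 1/2 + 1/16*1/1) = [35/64, 9/16)
  emit 'd', narrow to [1/2, 33/64)
Step 4: interval [1/2, 33/64), width = 33/64 - 1/2 = 1/64
  'd': [1/2 + 1/64*0/1, 1/2 + 1/64*1/4) = [1/2, 129/256)
  'e': [1/2 + 1/64*1/4, 1/2 + 1/64*1/2) = [129/256, 65/128)
  'c': [1/2 + 1/64*1/2, 1/2 + 1/64*3/4) = [65/128, 131/256) <- contains code 261/512
  'f': [1/2 + 1/64*3/4, 1/2 + 1/64*1/1) = [131/256, 33/64)
  emit 'c', narrow to [65/128, 131/256)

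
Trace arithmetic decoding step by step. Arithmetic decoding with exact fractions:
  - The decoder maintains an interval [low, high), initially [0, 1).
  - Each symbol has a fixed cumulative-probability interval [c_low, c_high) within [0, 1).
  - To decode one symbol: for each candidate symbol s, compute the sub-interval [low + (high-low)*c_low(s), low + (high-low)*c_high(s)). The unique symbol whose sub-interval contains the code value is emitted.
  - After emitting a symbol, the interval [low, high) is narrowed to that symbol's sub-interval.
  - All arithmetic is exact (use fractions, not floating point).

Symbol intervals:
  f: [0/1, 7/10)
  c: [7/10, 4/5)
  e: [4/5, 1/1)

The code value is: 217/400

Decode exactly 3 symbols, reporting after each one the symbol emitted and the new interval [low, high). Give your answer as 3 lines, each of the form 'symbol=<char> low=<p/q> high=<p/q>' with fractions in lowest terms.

Answer: symbol=f low=0/1 high=7/10
symbol=c low=49/100 high=14/25
symbol=c low=539/1000 high=273/500

Derivation:
Step 1: interval [0/1, 1/1), width = 1/1 - 0/1 = 1/1
  'f': [0/1 + 1/1*0/1, 0/1 + 1/1*7/10) = [0/1, 7/10) <- contains code 217/400
  'c': [0/1 + 1/1*7/10, 0/1 + 1/1*4/5) = [7/10, 4/5)
  'e': [0/1 + 1/1*4/5, 0/1 + 1/1*1/1) = [4/5, 1/1)
  emit 'f', narrow to [0/1, 7/10)
Step 2: interval [0/1, 7/10), width = 7/10 - 0/1 = 7/10
  'f': [0/1 + 7/10*0/1, 0/1 + 7/10*7/10) = [0/1, 49/100)
  'c': [0/1 + 7/10*7/10, 0/1 + 7/10*4/5) = [49/100, 14/25) <- contains code 217/400
  'e': [0/1 + 7/10*4/5, 0/1 + 7/10*1/1) = [14/25, 7/10)
  emit 'c', narrow to [49/100, 14/25)
Step 3: interval [49/100, 14/25), width = 14/25 - 49/100 = 7/100
  'f': [49/100 + 7/100*0/1, 49/100 + 7/100*7/10) = [49/100, 539/1000)
  'c': [49/100 + 7/100*7/10, 49/100 + 7/100*4/5) = [539/1000, 273/500) <- contains code 217/400
  'e': [49/100 + 7/100*4/5, 49/100 + 7/100*1/1) = [273/500, 14/25)
  emit 'c', narrow to [539/1000, 273/500)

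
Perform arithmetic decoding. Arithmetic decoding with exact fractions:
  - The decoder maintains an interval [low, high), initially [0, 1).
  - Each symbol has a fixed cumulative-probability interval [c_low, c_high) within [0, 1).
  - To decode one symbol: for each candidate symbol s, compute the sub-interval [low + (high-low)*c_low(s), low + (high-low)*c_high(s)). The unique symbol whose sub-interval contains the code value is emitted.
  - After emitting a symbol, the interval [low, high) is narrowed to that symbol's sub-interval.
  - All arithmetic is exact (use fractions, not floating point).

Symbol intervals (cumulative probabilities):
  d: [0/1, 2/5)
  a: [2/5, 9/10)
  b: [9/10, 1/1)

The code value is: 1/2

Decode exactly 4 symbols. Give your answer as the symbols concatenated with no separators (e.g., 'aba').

Step 1: interval [0/1, 1/1), width = 1/1 - 0/1 = 1/1
  'd': [0/1 + 1/1*0/1, 0/1 + 1/1*2/5) = [0/1, 2/5)
  'a': [0/1 + 1/1*2/5, 0/1 + 1/1*9/10) = [2/5, 9/10) <- contains code 1/2
  'b': [0/1 + 1/1*9/10, 0/1 + 1/1*1/1) = [9/10, 1/1)
  emit 'a', narrow to [2/5, 9/10)
Step 2: interval [2/5, 9/10), width = 9/10 - 2/5 = 1/2
  'd': [2/5 + 1/2*0/1, 2/5 + 1/2*2/5) = [2/5, 3/5) <- contains code 1/2
  'a': [2/5 + 1/2*2/5, 2/5 + 1/2*9/10) = [3/5, 17/20)
  'b': [2/5 + 1/2*9/10, 2/5 + 1/2*1/1) = [17/20, 9/10)
  emit 'd', narrow to [2/5, 3/5)
Step 3: interval [2/5, 3/5), width = 3/5 - 2/5 = 1/5
  'd': [2/5 + 1/5*0/1, 2/5 + 1/5*2/5) = [2/5, 12/25)
  'a': [2/5 + 1/5*2/5, 2/5 + 1/5*9/10) = [12/25, 29/50) <- contains code 1/2
  'b': [2/5 + 1/5*9/10, 2/5 + 1/5*1/1) = [29/50, 3/5)
  emit 'a', narrow to [12/25, 29/50)
Step 4: interval [12/25, 29/50), width = 29/50 - 12/25 = 1/10
  'd': [12/25 + 1/10*0/1, 12/25 + 1/10*2/5) = [12/25, 13/25) <- contains code 1/2
  'a': [12/25 + 1/10*2/5, 12/25 + 1/10*9/10) = [13/25, 57/100)
  'b': [12/25 + 1/10*9/10, 12/25 + 1/10*1/1) = [57/100, 29/50)
  emit 'd', narrow to [12/25, 13/25)

Answer: adad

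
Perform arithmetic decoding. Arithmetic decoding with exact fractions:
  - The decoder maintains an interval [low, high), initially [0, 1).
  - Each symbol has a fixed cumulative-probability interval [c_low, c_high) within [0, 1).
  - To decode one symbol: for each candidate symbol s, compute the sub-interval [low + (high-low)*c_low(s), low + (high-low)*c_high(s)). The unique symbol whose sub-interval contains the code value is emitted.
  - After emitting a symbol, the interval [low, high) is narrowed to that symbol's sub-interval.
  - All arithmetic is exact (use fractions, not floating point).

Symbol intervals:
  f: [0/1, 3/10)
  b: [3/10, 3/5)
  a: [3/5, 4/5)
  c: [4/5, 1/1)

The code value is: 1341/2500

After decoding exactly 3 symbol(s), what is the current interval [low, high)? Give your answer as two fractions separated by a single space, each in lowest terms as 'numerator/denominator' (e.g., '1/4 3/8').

Answer: 66/125 27/50

Derivation:
Step 1: interval [0/1, 1/1), width = 1/1 - 0/1 = 1/1
  'f': [0/1 + 1/1*0/1, 0/1 + 1/1*3/10) = [0/1, 3/10)
  'b': [0/1 + 1/1*3/10, 0/1 + 1/1*3/5) = [3/10, 3/5) <- contains code 1341/2500
  'a': [0/1 + 1/1*3/5, 0/1 + 1/1*4/5) = [3/5, 4/5)
  'c': [0/1 + 1/1*4/5, 0/1 + 1/1*1/1) = [4/5, 1/1)
  emit 'b', narrow to [3/10, 3/5)
Step 2: interval [3/10, 3/5), width = 3/5 - 3/10 = 3/10
  'f': [3/10 + 3/10*0/1, 3/10 + 3/10*3/10) = [3/10, 39/100)
  'b': [3/10 + 3/10*3/10, 3/10 + 3/10*3/5) = [39/100, 12/25)
  'a': [3/10 + 3/10*3/5, 3/10 + 3/10*4/5) = [12/25, 27/50) <- contains code 1341/2500
  'c': [3/10 + 3/10*4/5, 3/10 + 3/10*1/1) = [27/50, 3/5)
  emit 'a', narrow to [12/25, 27/50)
Step 3: interval [12/25, 27/50), width = 27/50 - 12/25 = 3/50
  'f': [12/25 + 3/50*0/1, 12/25 + 3/50*3/10) = [12/25, 249/500)
  'b': [12/25 + 3/50*3/10, 12/25 + 3/50*3/5) = [249/500, 129/250)
  'a': [12/25 + 3/50*3/5, 12/25 + 3/50*4/5) = [129/250, 66/125)
  'c': [12/25 + 3/50*4/5, 12/25 + 3/50*1/1) = [66/125, 27/50) <- contains code 1341/2500
  emit 'c', narrow to [66/125, 27/50)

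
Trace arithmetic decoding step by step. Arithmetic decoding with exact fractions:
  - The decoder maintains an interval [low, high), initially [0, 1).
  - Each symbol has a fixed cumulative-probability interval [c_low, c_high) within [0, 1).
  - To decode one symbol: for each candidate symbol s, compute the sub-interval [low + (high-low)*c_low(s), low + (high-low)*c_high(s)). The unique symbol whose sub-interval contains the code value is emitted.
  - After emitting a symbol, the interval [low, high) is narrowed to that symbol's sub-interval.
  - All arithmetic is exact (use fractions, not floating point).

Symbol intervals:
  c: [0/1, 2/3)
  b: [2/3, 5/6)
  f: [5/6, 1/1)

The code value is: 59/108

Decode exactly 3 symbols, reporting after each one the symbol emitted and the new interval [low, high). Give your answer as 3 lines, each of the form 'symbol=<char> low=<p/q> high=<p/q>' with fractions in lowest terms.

Step 1: interval [0/1, 1/1), width = 1/1 - 0/1 = 1/1
  'c': [0/1 + 1/1*0/1, 0/1 + 1/1*2/3) = [0/1, 2/3) <- contains code 59/108
  'b': [0/1 + 1/1*2/3, 0/1 + 1/1*5/6) = [2/3, 5/6)
  'f': [0/1 + 1/1*5/6, 0/1 + 1/1*1/1) = [5/6, 1/1)
  emit 'c', narrow to [0/1, 2/3)
Step 2: interval [0/1, 2/3), width = 2/3 - 0/1 = 2/3
  'c': [0/1 + 2/3*0/1, 0/1 + 2/3*2/3) = [0/1, 4/9)
  'b': [0/1 + 2/3*2/3, 0/1 + 2/3*5/6) = [4/9, 5/9) <- contains code 59/108
  'f': [0/1 + 2/3*5/6, 0/1 + 2/3*1/1) = [5/9, 2/3)
  emit 'b', narrow to [4/9, 5/9)
Step 3: interval [4/9, 5/9), width = 5/9 - 4/9 = 1/9
  'c': [4/9 + 1/9*0/1, 4/9 + 1/9*2/3) = [4/9, 14/27)
  'b': [4/9 + 1/9*2/3, 4/9 + 1/9*5/6) = [14/27, 29/54)
  'f': [4/9 + 1/9*5/6, 4/9 + 1/9*1/1) = [29/54, 5/9) <- contains code 59/108
  emit 'f', narrow to [29/54, 5/9)

Answer: symbol=c low=0/1 high=2/3
symbol=b low=4/9 high=5/9
symbol=f low=29/54 high=5/9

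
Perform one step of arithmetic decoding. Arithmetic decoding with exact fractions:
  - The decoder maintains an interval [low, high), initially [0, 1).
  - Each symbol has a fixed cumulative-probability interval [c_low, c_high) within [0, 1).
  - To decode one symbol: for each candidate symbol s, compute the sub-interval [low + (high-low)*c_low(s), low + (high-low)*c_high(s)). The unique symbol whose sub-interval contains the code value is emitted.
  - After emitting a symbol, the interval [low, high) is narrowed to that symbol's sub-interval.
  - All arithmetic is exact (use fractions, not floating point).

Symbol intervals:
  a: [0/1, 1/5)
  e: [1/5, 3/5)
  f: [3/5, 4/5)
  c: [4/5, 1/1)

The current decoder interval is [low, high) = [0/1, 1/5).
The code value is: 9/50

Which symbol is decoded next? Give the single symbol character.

Answer: c

Derivation:
Interval width = high − low = 1/5 − 0/1 = 1/5
Scaled code = (code − low) / width = (9/50 − 0/1) / 1/5 = 9/10
  a: [0/1, 1/5) 
  e: [1/5, 3/5) 
  f: [3/5, 4/5) 
  c: [4/5, 1/1) ← scaled code falls here ✓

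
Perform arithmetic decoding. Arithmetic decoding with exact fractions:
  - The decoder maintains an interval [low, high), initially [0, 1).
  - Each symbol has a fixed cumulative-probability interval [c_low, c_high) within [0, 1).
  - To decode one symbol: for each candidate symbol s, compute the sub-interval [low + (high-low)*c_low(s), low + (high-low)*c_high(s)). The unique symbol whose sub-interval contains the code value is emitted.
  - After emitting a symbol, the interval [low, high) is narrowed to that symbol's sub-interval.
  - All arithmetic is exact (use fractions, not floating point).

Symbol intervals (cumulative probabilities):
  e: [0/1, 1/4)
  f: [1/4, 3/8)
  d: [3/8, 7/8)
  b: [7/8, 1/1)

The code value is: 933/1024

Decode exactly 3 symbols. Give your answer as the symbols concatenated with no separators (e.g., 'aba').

Step 1: interval [0/1, 1/1), width = 1/1 - 0/1 = 1/1
  'e': [0/1 + 1/1*0/1, 0/1 + 1/1*1/4) = [0/1, 1/4)
  'f': [0/1 + 1/1*1/4, 0/1 + 1/1*3/8) = [1/4, 3/8)
  'd': [0/1 + 1/1*3/8, 0/1 + 1/1*7/8) = [3/8, 7/8)
  'b': [0/1 + 1/1*7/8, 0/1 + 1/1*1/1) = [7/8, 1/1) <- contains code 933/1024
  emit 'b', narrow to [7/8, 1/1)
Step 2: interval [7/8, 1/1), width = 1/1 - 7/8 = 1/8
  'e': [7/8 + 1/8*0/1, 7/8 + 1/8*1/4) = [7/8, 29/32)
  'f': [7/8 + 1/8*1/4, 7/8 + 1/8*3/8) = [29/32, 59/64) <- contains code 933/1024
  'd': [7/8 + 1/8*3/8, 7/8 + 1/8*7/8) = [59/64, 63/64)
  'b': [7/8 + 1/8*7/8, 7/8 + 1/8*1/1) = [63/64, 1/1)
  emit 'f', narrow to [29/32, 59/64)
Step 3: interval [29/32, 59/64), width = 59/64 - 29/32 = 1/64
  'e': [29/32 + 1/64*0/1, 29/32 + 1/64*1/4) = [29/32, 233/256)
  'f': [29/32 + 1/64*1/4, 29/32 + 1/64*3/8) = [233/256, 467/512) <- contains code 933/1024
  'd': [29/32 + 1/64*3/8, 29/32 + 1/64*7/8) = [467/512, 471/512)
  'b': [29/32 + 1/64*7/8, 29/32 + 1/64*1/1) = [471/512, 59/64)
  emit 'f', narrow to [233/256, 467/512)

Answer: bff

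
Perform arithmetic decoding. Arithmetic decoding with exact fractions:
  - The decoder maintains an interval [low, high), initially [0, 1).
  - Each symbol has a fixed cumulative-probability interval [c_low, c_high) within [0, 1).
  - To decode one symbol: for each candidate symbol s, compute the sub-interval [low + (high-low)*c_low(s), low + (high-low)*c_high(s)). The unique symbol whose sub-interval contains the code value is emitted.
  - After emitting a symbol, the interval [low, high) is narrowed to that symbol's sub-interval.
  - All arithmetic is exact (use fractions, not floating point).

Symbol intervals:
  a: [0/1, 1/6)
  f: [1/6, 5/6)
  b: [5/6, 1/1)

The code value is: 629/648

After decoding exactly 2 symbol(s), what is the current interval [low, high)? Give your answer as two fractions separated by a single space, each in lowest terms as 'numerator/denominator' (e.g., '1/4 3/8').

Step 1: interval [0/1, 1/1), width = 1/1 - 0/1 = 1/1
  'a': [0/1 + 1/1*0/1, 0/1 + 1/1*1/6) = [0/1, 1/6)
  'f': [0/1 + 1/1*1/6, 0/1 + 1/1*5/6) = [1/6, 5/6)
  'b': [0/1 + 1/1*5/6, 0/1 + 1/1*1/1) = [5/6, 1/1) <- contains code 629/648
  emit 'b', narrow to [5/6, 1/1)
Step 2: interval [5/6, 1/1), width = 1/1 - 5/6 = 1/6
  'a': [5/6 + 1/6*0/1, 5/6 + 1/6*1/6) = [5/6, 31/36)
  'f': [5/6 + 1/6*1/6, 5/6 + 1/6*5/6) = [31/36, 35/36) <- contains code 629/648
  'b': [5/6 + 1/6*5/6, 5/6 + 1/6*1/1) = [35/36, 1/1)
  emit 'f', narrow to [31/36, 35/36)

Answer: 31/36 35/36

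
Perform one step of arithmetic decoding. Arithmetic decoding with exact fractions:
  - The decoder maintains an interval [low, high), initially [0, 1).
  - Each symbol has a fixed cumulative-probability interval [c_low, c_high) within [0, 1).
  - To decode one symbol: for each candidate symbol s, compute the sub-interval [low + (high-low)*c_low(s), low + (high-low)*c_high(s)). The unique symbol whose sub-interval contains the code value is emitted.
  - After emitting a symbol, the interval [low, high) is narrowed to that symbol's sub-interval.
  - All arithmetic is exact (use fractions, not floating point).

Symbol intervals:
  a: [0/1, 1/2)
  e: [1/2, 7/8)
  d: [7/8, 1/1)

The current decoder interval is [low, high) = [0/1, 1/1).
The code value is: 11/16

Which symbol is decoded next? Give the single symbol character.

Interval width = high − low = 1/1 − 0/1 = 1/1
Scaled code = (code − low) / width = (11/16 − 0/1) / 1/1 = 11/16
  a: [0/1, 1/2) 
  e: [1/2, 7/8) ← scaled code falls here ✓
  d: [7/8, 1/1) 

Answer: e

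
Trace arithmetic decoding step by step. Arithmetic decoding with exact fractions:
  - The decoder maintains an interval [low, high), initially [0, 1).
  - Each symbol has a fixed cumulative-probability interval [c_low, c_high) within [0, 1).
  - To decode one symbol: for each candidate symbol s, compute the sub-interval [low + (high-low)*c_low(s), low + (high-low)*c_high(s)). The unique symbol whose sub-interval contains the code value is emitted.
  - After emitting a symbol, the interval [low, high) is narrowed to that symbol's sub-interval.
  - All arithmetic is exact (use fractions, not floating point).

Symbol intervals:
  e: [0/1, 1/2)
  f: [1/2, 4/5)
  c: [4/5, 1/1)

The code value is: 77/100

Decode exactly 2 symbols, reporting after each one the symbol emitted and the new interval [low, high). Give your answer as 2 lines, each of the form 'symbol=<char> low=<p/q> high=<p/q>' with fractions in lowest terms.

Step 1: interval [0/1, 1/1), width = 1/1 - 0/1 = 1/1
  'e': [0/1 + 1/1*0/1, 0/1 + 1/1*1/2) = [0/1, 1/2)
  'f': [0/1 + 1/1*1/2, 0/1 + 1/1*4/5) = [1/2, 4/5) <- contains code 77/100
  'c': [0/1 + 1/1*4/5, 0/1 + 1/1*1/1) = [4/5, 1/1)
  emit 'f', narrow to [1/2, 4/5)
Step 2: interval [1/2, 4/5), width = 4/5 - 1/2 = 3/10
  'e': [1/2 + 3/10*0/1, 1/2 + 3/10*1/2) = [1/2, 13/20)
  'f': [1/2 + 3/10*1/2, 1/2 + 3/10*4/5) = [13/20, 37/50)
  'c': [1/2 + 3/10*4/5, 1/2 + 3/10*1/1) = [37/50, 4/5) <- contains code 77/100
  emit 'c', narrow to [37/50, 4/5)

Answer: symbol=f low=1/2 high=4/5
symbol=c low=37/50 high=4/5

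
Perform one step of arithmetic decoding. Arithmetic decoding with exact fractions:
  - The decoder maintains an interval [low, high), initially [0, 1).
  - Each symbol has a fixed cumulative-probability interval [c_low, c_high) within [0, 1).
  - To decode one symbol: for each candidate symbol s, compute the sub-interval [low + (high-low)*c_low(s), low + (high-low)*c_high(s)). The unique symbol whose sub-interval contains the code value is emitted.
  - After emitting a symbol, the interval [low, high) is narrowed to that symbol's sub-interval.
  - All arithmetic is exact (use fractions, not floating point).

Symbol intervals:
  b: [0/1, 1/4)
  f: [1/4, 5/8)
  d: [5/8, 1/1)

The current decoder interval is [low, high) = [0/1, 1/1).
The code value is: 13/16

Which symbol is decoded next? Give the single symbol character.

Interval width = high − low = 1/1 − 0/1 = 1/1
Scaled code = (code − low) / width = (13/16 − 0/1) / 1/1 = 13/16
  b: [0/1, 1/4) 
  f: [1/4, 5/8) 
  d: [5/8, 1/1) ← scaled code falls here ✓

Answer: d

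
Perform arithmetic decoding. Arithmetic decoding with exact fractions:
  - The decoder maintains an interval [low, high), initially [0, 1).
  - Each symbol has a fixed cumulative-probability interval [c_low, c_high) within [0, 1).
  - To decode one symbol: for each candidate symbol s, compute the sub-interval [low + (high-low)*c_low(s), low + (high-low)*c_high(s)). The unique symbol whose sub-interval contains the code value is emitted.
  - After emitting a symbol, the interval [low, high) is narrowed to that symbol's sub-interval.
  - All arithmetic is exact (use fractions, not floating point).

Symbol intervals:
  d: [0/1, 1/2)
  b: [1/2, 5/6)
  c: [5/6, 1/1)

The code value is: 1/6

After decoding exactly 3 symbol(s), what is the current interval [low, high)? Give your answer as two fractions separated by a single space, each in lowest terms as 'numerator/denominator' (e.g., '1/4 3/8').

Answer: 1/8 5/24

Derivation:
Step 1: interval [0/1, 1/1), width = 1/1 - 0/1 = 1/1
  'd': [0/1 + 1/1*0/1, 0/1 + 1/1*1/2) = [0/1, 1/2) <- contains code 1/6
  'b': [0/1 + 1/1*1/2, 0/1 + 1/1*5/6) = [1/2, 5/6)
  'c': [0/1 + 1/1*5/6, 0/1 + 1/1*1/1) = [5/6, 1/1)
  emit 'd', narrow to [0/1, 1/2)
Step 2: interval [0/1, 1/2), width = 1/2 - 0/1 = 1/2
  'd': [0/1 + 1/2*0/1, 0/1 + 1/2*1/2) = [0/1, 1/4) <- contains code 1/6
  'b': [0/1 + 1/2*1/2, 0/1 + 1/2*5/6) = [1/4, 5/12)
  'c': [0/1 + 1/2*5/6, 0/1 + 1/2*1/1) = [5/12, 1/2)
  emit 'd', narrow to [0/1, 1/4)
Step 3: interval [0/1, 1/4), width = 1/4 - 0/1 = 1/4
  'd': [0/1 + 1/4*0/1, 0/1 + 1/4*1/2) = [0/1, 1/8)
  'b': [0/1 + 1/4*1/2, 0/1 + 1/4*5/6) = [1/8, 5/24) <- contains code 1/6
  'c': [0/1 + 1/4*5/6, 0/1 + 1/4*1/1) = [5/24, 1/4)
  emit 'b', narrow to [1/8, 5/24)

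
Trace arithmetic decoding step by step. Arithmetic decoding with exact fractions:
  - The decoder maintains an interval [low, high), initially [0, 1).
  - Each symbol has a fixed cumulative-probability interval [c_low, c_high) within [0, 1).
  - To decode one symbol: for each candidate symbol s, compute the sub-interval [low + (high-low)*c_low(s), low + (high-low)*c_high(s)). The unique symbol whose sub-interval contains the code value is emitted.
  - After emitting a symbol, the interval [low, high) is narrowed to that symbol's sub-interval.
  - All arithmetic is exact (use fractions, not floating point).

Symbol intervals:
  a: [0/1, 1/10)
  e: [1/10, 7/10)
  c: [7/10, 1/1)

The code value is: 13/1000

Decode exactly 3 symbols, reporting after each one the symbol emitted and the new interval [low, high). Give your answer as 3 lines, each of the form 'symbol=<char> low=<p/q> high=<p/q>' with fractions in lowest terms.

Step 1: interval [0/1, 1/1), width = 1/1 - 0/1 = 1/1
  'a': [0/1 + 1/1*0/1, 0/1 + 1/1*1/10) = [0/1, 1/10) <- contains code 13/1000
  'e': [0/1 + 1/1*1/10, 0/1 + 1/1*7/10) = [1/10, 7/10)
  'c': [0/1 + 1/1*7/10, 0/1 + 1/1*1/1) = [7/10, 1/1)
  emit 'a', narrow to [0/1, 1/10)
Step 2: interval [0/1, 1/10), width = 1/10 - 0/1 = 1/10
  'a': [0/1 + 1/10*0/1, 0/1 + 1/10*1/10) = [0/1, 1/100)
  'e': [0/1 + 1/10*1/10, 0/1 + 1/10*7/10) = [1/100, 7/100) <- contains code 13/1000
  'c': [0/1 + 1/10*7/10, 0/1 + 1/10*1/1) = [7/100, 1/10)
  emit 'e', narrow to [1/100, 7/100)
Step 3: interval [1/100, 7/100), width = 7/100 - 1/100 = 3/50
  'a': [1/100 + 3/50*0/1, 1/100 + 3/50*1/10) = [1/100, 2/125) <- contains code 13/1000
  'e': [1/100 + 3/50*1/10, 1/100 + 3/50*7/10) = [2/125, 13/250)
  'c': [1/100 + 3/50*7/10, 1/100 + 3/50*1/1) = [13/250, 7/100)
  emit 'a', narrow to [1/100, 2/125)

Answer: symbol=a low=0/1 high=1/10
symbol=e low=1/100 high=7/100
symbol=a low=1/100 high=2/125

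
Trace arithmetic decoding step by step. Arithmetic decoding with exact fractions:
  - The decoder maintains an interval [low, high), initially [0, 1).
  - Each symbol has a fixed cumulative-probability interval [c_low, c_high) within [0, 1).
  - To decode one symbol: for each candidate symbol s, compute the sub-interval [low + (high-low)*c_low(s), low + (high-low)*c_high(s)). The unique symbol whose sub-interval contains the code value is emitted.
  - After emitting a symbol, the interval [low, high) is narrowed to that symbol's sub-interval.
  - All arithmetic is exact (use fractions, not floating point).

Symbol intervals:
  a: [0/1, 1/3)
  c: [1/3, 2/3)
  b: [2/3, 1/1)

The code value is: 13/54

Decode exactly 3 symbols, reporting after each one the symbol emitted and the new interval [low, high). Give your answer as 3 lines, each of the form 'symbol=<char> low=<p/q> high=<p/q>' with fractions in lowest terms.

Step 1: interval [0/1, 1/1), width = 1/1 - 0/1 = 1/1
  'a': [0/1 + 1/1*0/1, 0/1 + 1/1*1/3) = [0/1, 1/3) <- contains code 13/54
  'c': [0/1 + 1/1*1/3, 0/1 + 1/1*2/3) = [1/3, 2/3)
  'b': [0/1 + 1/1*2/3, 0/1 + 1/1*1/1) = [2/3, 1/1)
  emit 'a', narrow to [0/1, 1/3)
Step 2: interval [0/1, 1/3), width = 1/3 - 0/1 = 1/3
  'a': [0/1 + 1/3*0/1, 0/1 + 1/3*1/3) = [0/1, 1/9)
  'c': [0/1 + 1/3*1/3, 0/1 + 1/3*2/3) = [1/9, 2/9)
  'b': [0/1 + 1/3*2/3, 0/1 + 1/3*1/1) = [2/9, 1/3) <- contains code 13/54
  emit 'b', narrow to [2/9, 1/3)
Step 3: interval [2/9, 1/3), width = 1/3 - 2/9 = 1/9
  'a': [2/9 + 1/9*0/1, 2/9 + 1/9*1/3) = [2/9, 7/27) <- contains code 13/54
  'c': [2/9 + 1/9*1/3, 2/9 + 1/9*2/3) = [7/27, 8/27)
  'b': [2/9 + 1/9*2/3, 2/9 + 1/9*1/1) = [8/27, 1/3)
  emit 'a', narrow to [2/9, 7/27)

Answer: symbol=a low=0/1 high=1/3
symbol=b low=2/9 high=1/3
symbol=a low=2/9 high=7/27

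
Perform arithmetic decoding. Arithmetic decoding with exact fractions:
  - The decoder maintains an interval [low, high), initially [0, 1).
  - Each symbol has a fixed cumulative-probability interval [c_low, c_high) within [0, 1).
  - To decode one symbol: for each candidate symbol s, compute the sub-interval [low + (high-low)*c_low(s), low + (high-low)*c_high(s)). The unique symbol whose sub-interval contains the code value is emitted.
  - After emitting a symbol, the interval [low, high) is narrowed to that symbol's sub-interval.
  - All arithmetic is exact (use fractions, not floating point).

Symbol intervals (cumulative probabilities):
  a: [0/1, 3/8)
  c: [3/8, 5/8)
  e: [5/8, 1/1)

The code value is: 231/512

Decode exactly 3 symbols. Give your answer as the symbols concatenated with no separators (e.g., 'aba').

Answer: cae

Derivation:
Step 1: interval [0/1, 1/1), width = 1/1 - 0/1 = 1/1
  'a': [0/1 + 1/1*0/1, 0/1 + 1/1*3/8) = [0/1, 3/8)
  'c': [0/1 + 1/1*3/8, 0/1 + 1/1*5/8) = [3/8, 5/8) <- contains code 231/512
  'e': [0/1 + 1/1*5/8, 0/1 + 1/1*1/1) = [5/8, 1/1)
  emit 'c', narrow to [3/8, 5/8)
Step 2: interval [3/8, 5/8), width = 5/8 - 3/8 = 1/4
  'a': [3/8 + 1/4*0/1, 3/8 + 1/4*3/8) = [3/8, 15/32) <- contains code 231/512
  'c': [3/8 + 1/4*3/8, 3/8 + 1/4*5/8) = [15/32, 17/32)
  'e': [3/8 + 1/4*5/8, 3/8 + 1/4*1/1) = [17/32, 5/8)
  emit 'a', narrow to [3/8, 15/32)
Step 3: interval [3/8, 15/32), width = 15/32 - 3/8 = 3/32
  'a': [3/8 + 3/32*0/1, 3/8 + 3/32*3/8) = [3/8, 105/256)
  'c': [3/8 + 3/32*3/8, 3/8 + 3/32*5/8) = [105/256, 111/256)
  'e': [3/8 + 3/32*5/8, 3/8 + 3/32*1/1) = [111/256, 15/32) <- contains code 231/512
  emit 'e', narrow to [111/256, 15/32)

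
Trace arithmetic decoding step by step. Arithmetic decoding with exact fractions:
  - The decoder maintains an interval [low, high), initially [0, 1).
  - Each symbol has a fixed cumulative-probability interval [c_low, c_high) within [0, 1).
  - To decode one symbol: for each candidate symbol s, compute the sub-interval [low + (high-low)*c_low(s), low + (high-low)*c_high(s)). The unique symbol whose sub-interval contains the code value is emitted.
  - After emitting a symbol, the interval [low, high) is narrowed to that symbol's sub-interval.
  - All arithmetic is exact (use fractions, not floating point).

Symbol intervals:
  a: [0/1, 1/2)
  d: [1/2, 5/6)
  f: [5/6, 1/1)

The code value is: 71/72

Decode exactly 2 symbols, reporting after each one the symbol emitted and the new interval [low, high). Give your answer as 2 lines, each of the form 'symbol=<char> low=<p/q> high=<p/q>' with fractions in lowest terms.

Step 1: interval [0/1, 1/1), width = 1/1 - 0/1 = 1/1
  'a': [0/1 + 1/1*0/1, 0/1 + 1/1*1/2) = [0/1, 1/2)
  'd': [0/1 + 1/1*1/2, 0/1 + 1/1*5/6) = [1/2, 5/6)
  'f': [0/1 + 1/1*5/6, 0/1 + 1/1*1/1) = [5/6, 1/1) <- contains code 71/72
  emit 'f', narrow to [5/6, 1/1)
Step 2: interval [5/6, 1/1), width = 1/1 - 5/6 = 1/6
  'a': [5/6 + 1/6*0/1, 5/6 + 1/6*1/2) = [5/6, 11/12)
  'd': [5/6 + 1/6*1/2, 5/6 + 1/6*5/6) = [11/12, 35/36)
  'f': [5/6 + 1/6*5/6, 5/6 + 1/6*1/1) = [35/36, 1/1) <- contains code 71/72
  emit 'f', narrow to [35/36, 1/1)

Answer: symbol=f low=5/6 high=1/1
symbol=f low=35/36 high=1/1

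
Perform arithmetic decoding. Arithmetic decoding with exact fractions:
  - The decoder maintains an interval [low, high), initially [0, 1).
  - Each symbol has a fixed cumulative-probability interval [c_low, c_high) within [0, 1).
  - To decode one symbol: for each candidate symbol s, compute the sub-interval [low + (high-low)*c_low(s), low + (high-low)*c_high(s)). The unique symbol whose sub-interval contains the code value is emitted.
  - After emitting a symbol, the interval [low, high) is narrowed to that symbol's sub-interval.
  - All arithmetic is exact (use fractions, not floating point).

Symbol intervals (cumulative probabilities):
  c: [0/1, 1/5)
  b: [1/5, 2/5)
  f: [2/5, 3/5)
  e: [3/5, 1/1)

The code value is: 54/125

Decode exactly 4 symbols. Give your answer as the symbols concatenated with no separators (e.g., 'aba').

Answer: fcef

Derivation:
Step 1: interval [0/1, 1/1), width = 1/1 - 0/1 = 1/1
  'c': [0/1 + 1/1*0/1, 0/1 + 1/1*1/5) = [0/1, 1/5)
  'b': [0/1 + 1/1*1/5, 0/1 + 1/1*2/5) = [1/5, 2/5)
  'f': [0/1 + 1/1*2/5, 0/1 + 1/1*3/5) = [2/5, 3/5) <- contains code 54/125
  'e': [0/1 + 1/1*3/5, 0/1 + 1/1*1/1) = [3/5, 1/1)
  emit 'f', narrow to [2/5, 3/5)
Step 2: interval [2/5, 3/5), width = 3/5 - 2/5 = 1/5
  'c': [2/5 + 1/5*0/1, 2/5 + 1/5*1/5) = [2/5, 11/25) <- contains code 54/125
  'b': [2/5 + 1/5*1/5, 2/5 + 1/5*2/5) = [11/25, 12/25)
  'f': [2/5 + 1/5*2/5, 2/5 + 1/5*3/5) = [12/25, 13/25)
  'e': [2/5 + 1/5*3/5, 2/5 + 1/5*1/1) = [13/25, 3/5)
  emit 'c', narrow to [2/5, 11/25)
Step 3: interval [2/5, 11/25), width = 11/25 - 2/5 = 1/25
  'c': [2/5 + 1/25*0/1, 2/5 + 1/25*1/5) = [2/5, 51/125)
  'b': [2/5 + 1/25*1/5, 2/5 + 1/25*2/5) = [51/125, 52/125)
  'f': [2/5 + 1/25*2/5, 2/5 + 1/25*3/5) = [52/125, 53/125)
  'e': [2/5 + 1/25*3/5, 2/5 + 1/25*1/1) = [53/125, 11/25) <- contains code 54/125
  emit 'e', narrow to [53/125, 11/25)
Step 4: interval [53/125, 11/25), width = 11/25 - 53/125 = 2/125
  'c': [53/125 + 2/125*0/1, 53/125 + 2/125*1/5) = [53/125, 267/625)
  'b': [53/125 + 2/125*1/5, 53/125 + 2/125*2/5) = [267/625, 269/625)
  'f': [53/125 + 2/125*2/5, 53/125 + 2/125*3/5) = [269/625, 271/625) <- contains code 54/125
  'e': [53/125 + 2/125*3/5, 53/125 + 2/125*1/1) = [271/625, 11/25)
  emit 'f', narrow to [269/625, 271/625)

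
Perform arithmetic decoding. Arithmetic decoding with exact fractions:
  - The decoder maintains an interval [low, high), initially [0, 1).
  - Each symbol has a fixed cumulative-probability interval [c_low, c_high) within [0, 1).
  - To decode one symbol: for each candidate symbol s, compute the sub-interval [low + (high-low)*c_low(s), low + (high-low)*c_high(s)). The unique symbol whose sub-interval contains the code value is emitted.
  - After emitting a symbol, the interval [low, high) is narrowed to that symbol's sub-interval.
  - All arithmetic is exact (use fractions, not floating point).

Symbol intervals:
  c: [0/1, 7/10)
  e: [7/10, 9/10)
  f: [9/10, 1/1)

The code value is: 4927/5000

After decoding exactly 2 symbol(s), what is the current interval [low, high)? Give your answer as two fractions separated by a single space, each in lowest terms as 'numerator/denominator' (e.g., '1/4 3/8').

Answer: 97/100 99/100

Derivation:
Step 1: interval [0/1, 1/1), width = 1/1 - 0/1 = 1/1
  'c': [0/1 + 1/1*0/1, 0/1 + 1/1*7/10) = [0/1, 7/10)
  'e': [0/1 + 1/1*7/10, 0/1 + 1/1*9/10) = [7/10, 9/10)
  'f': [0/1 + 1/1*9/10, 0/1 + 1/1*1/1) = [9/10, 1/1) <- contains code 4927/5000
  emit 'f', narrow to [9/10, 1/1)
Step 2: interval [9/10, 1/1), width = 1/1 - 9/10 = 1/10
  'c': [9/10 + 1/10*0/1, 9/10 + 1/10*7/10) = [9/10, 97/100)
  'e': [9/10 + 1/10*7/10, 9/10 + 1/10*9/10) = [97/100, 99/100) <- contains code 4927/5000
  'f': [9/10 + 1/10*9/10, 9/10 + 1/10*1/1) = [99/100, 1/1)
  emit 'e', narrow to [97/100, 99/100)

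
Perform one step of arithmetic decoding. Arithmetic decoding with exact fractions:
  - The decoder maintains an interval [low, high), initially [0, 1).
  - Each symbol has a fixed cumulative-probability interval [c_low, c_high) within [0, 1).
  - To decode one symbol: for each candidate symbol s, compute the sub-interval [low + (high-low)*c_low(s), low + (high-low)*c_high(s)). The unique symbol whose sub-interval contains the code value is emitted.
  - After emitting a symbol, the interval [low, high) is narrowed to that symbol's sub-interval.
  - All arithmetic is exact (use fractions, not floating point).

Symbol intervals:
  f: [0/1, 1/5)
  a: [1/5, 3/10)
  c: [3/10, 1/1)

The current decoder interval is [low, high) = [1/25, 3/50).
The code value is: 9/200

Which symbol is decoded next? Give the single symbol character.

Interval width = high − low = 3/50 − 1/25 = 1/50
Scaled code = (code − low) / width = (9/200 − 1/25) / 1/50 = 1/4
  f: [0/1, 1/5) 
  a: [1/5, 3/10) ← scaled code falls here ✓
  c: [3/10, 1/1) 

Answer: a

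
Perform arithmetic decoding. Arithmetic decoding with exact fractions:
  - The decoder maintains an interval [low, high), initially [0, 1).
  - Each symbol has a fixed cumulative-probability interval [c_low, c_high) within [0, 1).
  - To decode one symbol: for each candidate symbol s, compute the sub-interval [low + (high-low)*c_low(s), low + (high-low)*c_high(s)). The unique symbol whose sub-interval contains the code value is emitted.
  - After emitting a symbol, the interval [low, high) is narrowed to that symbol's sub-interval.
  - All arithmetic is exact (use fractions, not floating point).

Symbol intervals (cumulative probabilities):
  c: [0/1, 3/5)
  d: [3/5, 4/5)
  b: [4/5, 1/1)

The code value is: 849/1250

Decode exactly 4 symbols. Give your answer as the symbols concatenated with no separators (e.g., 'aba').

Answer: dcdc

Derivation:
Step 1: interval [0/1, 1/1), width = 1/1 - 0/1 = 1/1
  'c': [0/1 + 1/1*0/1, 0/1 + 1/1*3/5) = [0/1, 3/5)
  'd': [0/1 + 1/1*3/5, 0/1 + 1/1*4/5) = [3/5, 4/5) <- contains code 849/1250
  'b': [0/1 + 1/1*4/5, 0/1 + 1/1*1/1) = [4/5, 1/1)
  emit 'd', narrow to [3/5, 4/5)
Step 2: interval [3/5, 4/5), width = 4/5 - 3/5 = 1/5
  'c': [3/5 + 1/5*0/1, 3/5 + 1/5*3/5) = [3/5, 18/25) <- contains code 849/1250
  'd': [3/5 + 1/5*3/5, 3/5 + 1/5*4/5) = [18/25, 19/25)
  'b': [3/5 + 1/5*4/5, 3/5 + 1/5*1/1) = [19/25, 4/5)
  emit 'c', narrow to [3/5, 18/25)
Step 3: interval [3/5, 18/25), width = 18/25 - 3/5 = 3/25
  'c': [3/5 + 3/25*0/1, 3/5 + 3/25*3/5) = [3/5, 84/125)
  'd': [3/5 + 3/25*3/5, 3/5 + 3/25*4/5) = [84/125, 87/125) <- contains code 849/1250
  'b': [3/5 + 3/25*4/5, 3/5 + 3/25*1/1) = [87/125, 18/25)
  emit 'd', narrow to [84/125, 87/125)
Step 4: interval [84/125, 87/125), width = 87/125 - 84/125 = 3/125
  'c': [84/125 + 3/125*0/1, 84/125 + 3/125*3/5) = [84/125, 429/625) <- contains code 849/1250
  'd': [84/125 + 3/125*3/5, 84/125 + 3/125*4/5) = [429/625, 432/625)
  'b': [84/125 + 3/125*4/5, 84/125 + 3/125*1/1) = [432/625, 87/125)
  emit 'c', narrow to [84/125, 429/625)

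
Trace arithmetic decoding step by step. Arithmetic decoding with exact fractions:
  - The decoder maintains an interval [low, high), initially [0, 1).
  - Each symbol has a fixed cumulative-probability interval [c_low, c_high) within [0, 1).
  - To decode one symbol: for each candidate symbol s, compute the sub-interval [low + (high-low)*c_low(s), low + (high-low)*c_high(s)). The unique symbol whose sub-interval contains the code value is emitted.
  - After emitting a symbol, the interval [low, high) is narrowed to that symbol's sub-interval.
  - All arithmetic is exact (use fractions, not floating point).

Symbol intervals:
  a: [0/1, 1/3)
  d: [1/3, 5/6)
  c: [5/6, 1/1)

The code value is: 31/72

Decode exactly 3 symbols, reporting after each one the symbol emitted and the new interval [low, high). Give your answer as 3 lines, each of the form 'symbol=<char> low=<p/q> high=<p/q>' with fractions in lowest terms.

Answer: symbol=d low=1/3 high=5/6
symbol=a low=1/3 high=1/2
symbol=d low=7/18 high=17/36

Derivation:
Step 1: interval [0/1, 1/1), width = 1/1 - 0/1 = 1/1
  'a': [0/1 + 1/1*0/1, 0/1 + 1/1*1/3) = [0/1, 1/3)
  'd': [0/1 + 1/1*1/3, 0/1 + 1/1*5/6) = [1/3, 5/6) <- contains code 31/72
  'c': [0/1 + 1/1*5/6, 0/1 + 1/1*1/1) = [5/6, 1/1)
  emit 'd', narrow to [1/3, 5/6)
Step 2: interval [1/3, 5/6), width = 5/6 - 1/3 = 1/2
  'a': [1/3 + 1/2*0/1, 1/3 + 1/2*1/3) = [1/3, 1/2) <- contains code 31/72
  'd': [1/3 + 1/2*1/3, 1/3 + 1/2*5/6) = [1/2, 3/4)
  'c': [1/3 + 1/2*5/6, 1/3 + 1/2*1/1) = [3/4, 5/6)
  emit 'a', narrow to [1/3, 1/2)
Step 3: interval [1/3, 1/2), width = 1/2 - 1/3 = 1/6
  'a': [1/3 + 1/6*0/1, 1/3 + 1/6*1/3) = [1/3, 7/18)
  'd': [1/3 + 1/6*1/3, 1/3 + 1/6*5/6) = [7/18, 17/36) <- contains code 31/72
  'c': [1/3 + 1/6*5/6, 1/3 + 1/6*1/1) = [17/36, 1/2)
  emit 'd', narrow to [7/18, 17/36)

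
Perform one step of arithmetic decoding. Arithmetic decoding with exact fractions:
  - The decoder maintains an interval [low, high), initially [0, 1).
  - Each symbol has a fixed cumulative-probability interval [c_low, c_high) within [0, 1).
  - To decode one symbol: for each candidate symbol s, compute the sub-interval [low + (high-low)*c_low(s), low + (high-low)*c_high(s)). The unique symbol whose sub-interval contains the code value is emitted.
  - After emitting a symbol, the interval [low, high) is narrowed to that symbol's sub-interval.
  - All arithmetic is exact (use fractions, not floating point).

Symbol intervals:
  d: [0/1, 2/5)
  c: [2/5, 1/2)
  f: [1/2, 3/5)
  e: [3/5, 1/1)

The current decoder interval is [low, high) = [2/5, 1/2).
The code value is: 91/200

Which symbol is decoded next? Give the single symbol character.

Interval width = high − low = 1/2 − 2/5 = 1/10
Scaled code = (code − low) / width = (91/200 − 2/5) / 1/10 = 11/20
  d: [0/1, 2/5) 
  c: [2/5, 1/2) 
  f: [1/2, 3/5) ← scaled code falls here ✓
  e: [3/5, 1/1) 

Answer: f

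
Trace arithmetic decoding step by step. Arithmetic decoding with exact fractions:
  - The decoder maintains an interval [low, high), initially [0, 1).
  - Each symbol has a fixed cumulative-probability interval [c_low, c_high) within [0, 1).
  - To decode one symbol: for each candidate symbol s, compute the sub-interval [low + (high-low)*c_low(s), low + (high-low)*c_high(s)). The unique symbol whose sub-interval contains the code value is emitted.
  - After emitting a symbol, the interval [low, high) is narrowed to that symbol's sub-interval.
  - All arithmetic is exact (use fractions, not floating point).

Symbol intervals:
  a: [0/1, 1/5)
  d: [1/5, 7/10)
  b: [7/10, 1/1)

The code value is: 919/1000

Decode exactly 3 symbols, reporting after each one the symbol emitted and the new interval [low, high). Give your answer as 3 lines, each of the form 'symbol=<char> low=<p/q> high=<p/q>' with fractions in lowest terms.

Answer: symbol=b low=7/10 high=1/1
symbol=b low=91/100 high=1/1
symbol=a low=91/100 high=116/125

Derivation:
Step 1: interval [0/1, 1/1), width = 1/1 - 0/1 = 1/1
  'a': [0/1 + 1/1*0/1, 0/1 + 1/1*1/5) = [0/1, 1/5)
  'd': [0/1 + 1/1*1/5, 0/1 + 1/1*7/10) = [1/5, 7/10)
  'b': [0/1 + 1/1*7/10, 0/1 + 1/1*1/1) = [7/10, 1/1) <- contains code 919/1000
  emit 'b', narrow to [7/10, 1/1)
Step 2: interval [7/10, 1/1), width = 1/1 - 7/10 = 3/10
  'a': [7/10 + 3/10*0/1, 7/10 + 3/10*1/5) = [7/10, 19/25)
  'd': [7/10 + 3/10*1/5, 7/10 + 3/10*7/10) = [19/25, 91/100)
  'b': [7/10 + 3/10*7/10, 7/10 + 3/10*1/1) = [91/100, 1/1) <- contains code 919/1000
  emit 'b', narrow to [91/100, 1/1)
Step 3: interval [91/100, 1/1), width = 1/1 - 91/100 = 9/100
  'a': [91/100 + 9/100*0/1, 91/100 + 9/100*1/5) = [91/100, 116/125) <- contains code 919/1000
  'd': [91/100 + 9/100*1/5, 91/100 + 9/100*7/10) = [116/125, 973/1000)
  'b': [91/100 + 9/100*7/10, 91/100 + 9/100*1/1) = [973/1000, 1/1)
  emit 'a', narrow to [91/100, 116/125)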